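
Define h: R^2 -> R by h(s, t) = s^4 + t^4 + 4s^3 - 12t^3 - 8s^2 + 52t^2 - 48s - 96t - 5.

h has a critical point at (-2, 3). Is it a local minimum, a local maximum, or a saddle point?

local maximum

The mixed partial ∂²h/∂s∂t is 0, so the Hessian at any point is diag(h_ss, h_tt) = diag(4(3s^2 + 6s - 4), 4(3t^2 - 18t + 26)).
At (-2, 3): H = diag(-16, -4).
Both eigenvalues are negative, so H is negative definite: a local maximum.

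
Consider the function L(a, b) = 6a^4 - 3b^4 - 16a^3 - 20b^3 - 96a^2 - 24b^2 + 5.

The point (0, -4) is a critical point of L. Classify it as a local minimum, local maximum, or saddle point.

The mixed partial ∂²L/∂a∂b is 0, so the Hessian at any point is diag(L_aa, L_bb) = diag(24(3a^2 - 4a - 8), -12(3b^2 + 10b + 4)).
At (0, -4): H = diag(-192, -144).
Both eigenvalues are negative, so H is negative definite: a local maximum.

local maximum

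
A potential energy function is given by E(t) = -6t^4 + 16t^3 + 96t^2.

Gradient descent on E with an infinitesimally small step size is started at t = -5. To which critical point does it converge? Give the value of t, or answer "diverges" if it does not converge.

E'(t) = -24t(t - 4)(t + 2), so E'(-5) = 3240.
Gradient descent moves in the -E' direction, i.e. t is decreasing.
There is no critical point below t=-5, and E' keeps the same sign, so the iterate runs off to −∞.

diverges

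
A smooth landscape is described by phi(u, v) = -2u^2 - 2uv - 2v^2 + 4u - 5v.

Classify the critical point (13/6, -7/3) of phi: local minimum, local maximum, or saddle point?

The Hessian of phi is constant: H = [[-4, -2], [-2, -4]].
det(H) = (-4)·(-4) − (-2)² = 12.
det(H) > 0 and tr(H) = -8 < 0, so H is negative definite and the point is a local maximum.

local maximum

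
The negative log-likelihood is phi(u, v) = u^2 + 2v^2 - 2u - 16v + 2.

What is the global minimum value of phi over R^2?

phi(u,v) separates as P(u) + Q(v) + 2, so its minimum is min P + min Q + 2.
P'(u) = 2u - 2 vanishes at u ∈ {1}; Q'(v) = 4v - 16 vanishes at v ∈ {4}.
Local minima of P (where P''>0): P(1)=-1. Local minima of Q: Q(4)=-32.
So the global minimum of phi is P(1) + Q(4) + 2 = -1 − 32 + 2 = -31, attained at (1, 4).

-31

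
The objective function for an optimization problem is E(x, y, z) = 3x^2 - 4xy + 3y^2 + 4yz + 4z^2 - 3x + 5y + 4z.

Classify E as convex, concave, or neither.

convex

E is quadratic, so its Hessian is the constant matrix H = [[6, -4, 0], [-4, 6, 4], [0, 4, 8]].
Leading principal minors: 6, 20, 64.
All positive ⇒ H ≻ 0 ⇒ convex.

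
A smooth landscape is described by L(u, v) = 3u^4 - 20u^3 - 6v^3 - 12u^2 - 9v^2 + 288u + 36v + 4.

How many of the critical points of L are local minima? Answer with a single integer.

2

L separates as a function of u plus a function of v, so ∇L=0 decouples.
∂L/∂u = 12(u - 4)(u - 3)(u + 2) = 0 at u ∈ {-2, 3, 4}; ∂L/∂v = -18(v - 1)(v + 2) = 0 at v ∈ {-2, 1}.
The Hessian is diagonal: diag(L_uu, L_vv). Second derivatives: L_uu(-2)=360, L_uu(3)=-60, L_uu(4)=72; L_vv(-2)=54, L_vv(1)=-54.
Local minima occur where both diagonal entries positive: (-2, -2), (4, -2). Count: 2.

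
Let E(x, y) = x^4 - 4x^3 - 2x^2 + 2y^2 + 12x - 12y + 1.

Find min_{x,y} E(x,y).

-26

E(x,y) separates as P(x) + Q(y) + 1, so its minimum is min P + min Q + 1.
P'(x) = 4(x - 3)(x - 1)(x + 1) vanishes at x ∈ {-1, 1, 3}; Q'(y) = 4y - 12 vanishes at y ∈ {3}.
Local minima of P (where P''>0): P(-1)=-9, P(3)=-9. Local minima of Q: Q(3)=-18.
So the global minimum of E is P(-1) + Q(3) + 1 = -9 − 18 + 1 = -26, attained at (-1, 3).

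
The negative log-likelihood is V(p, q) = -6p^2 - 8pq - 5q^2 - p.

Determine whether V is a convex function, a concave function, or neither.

concave

V is quadratic, so its Hessian is the constant matrix H = [[-12, -8], [-8, -10]].
det(H) = 56, tr(H) = -22.
det(H) > 0 and tr(H) < 0, so H is negative definite everywhere: concave.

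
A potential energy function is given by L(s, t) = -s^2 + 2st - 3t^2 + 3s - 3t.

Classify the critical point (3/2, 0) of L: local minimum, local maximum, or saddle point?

local maximum

The Hessian of L is constant: H = [[-2, 2], [2, -6]].
det(H) = (-2)·(-6) − 2² = 8.
det(H) > 0 and tr(H) = -8 < 0, so H is negative definite and the point is a local maximum.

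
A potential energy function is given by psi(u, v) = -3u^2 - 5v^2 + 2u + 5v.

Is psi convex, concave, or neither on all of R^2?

psi is quadratic, so its Hessian is the constant matrix H = [[-6, 0], [0, -10]].
det(H) = 60, tr(H) = -16.
det(H) > 0 and tr(H) < 0, so H is negative definite everywhere: concave.

concave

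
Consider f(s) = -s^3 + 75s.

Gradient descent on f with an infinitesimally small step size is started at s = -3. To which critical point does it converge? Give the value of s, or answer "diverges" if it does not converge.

f'(s) = -3(s - 5)(s + 5), so f'(-3) = 48.
Gradient descent moves in the -f' direction, i.e. s is decreasing.
The nearest critical point in that direction is s = -5, where f'' = 30 > 0 (a local minimum). The iterate converges there.

-5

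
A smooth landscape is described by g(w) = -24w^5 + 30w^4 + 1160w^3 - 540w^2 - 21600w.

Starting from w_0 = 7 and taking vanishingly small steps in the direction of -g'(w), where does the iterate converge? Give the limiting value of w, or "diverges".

diverges

g'(w) = -120(w - 5)(w - 3)(w + 3)(w + 4), so g'(7) = -105600.
Gradient descent moves in the -g' direction, i.e. w is increasing.
There is no critical point above w=7, and g' keeps the same sign, so the iterate runs off to +∞.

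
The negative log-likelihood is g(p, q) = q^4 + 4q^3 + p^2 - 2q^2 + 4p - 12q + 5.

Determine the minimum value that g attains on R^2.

-8

g(p,q) separates as A(p) + B(q) + 5, so its minimum is min A + min B + 5.
A'(p) = 2p + 4 vanishes at p ∈ {-2}; B'(q) = 4(q - 1)(q + 1)(q + 3) vanishes at q ∈ {-3, -1, 1}.
Local minima of A (where A''>0): A(-2)=-4. Local minima of B: B(-3)=-9, B(1)=-9.
So the global minimum of g is A(-2) + B(-3) + 5 = -4 − 9 + 5 = -8, attained at (-2, -3).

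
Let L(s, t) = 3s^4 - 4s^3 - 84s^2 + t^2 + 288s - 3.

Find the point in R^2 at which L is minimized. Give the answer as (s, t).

L(s,t) separates as P(s) + Q(t) − 3, so its minimum is min P + min Q − 3.
P'(s) = 12(s - 3)(s - 2)(s + 4) vanishes at s ∈ {-4, 2, 3}; Q'(t) = 2t vanishes at t ∈ {0}.
Local minima of P (where P''>0): P(-4)=-1472, P(3)=243. Local minima of Q: Q(0)=0.
So the global minimum of L is P(-4) + Q(0) − 3 = -1472 + 0 − 3 = -1475, attained at (-4, 0).

(-4, 0)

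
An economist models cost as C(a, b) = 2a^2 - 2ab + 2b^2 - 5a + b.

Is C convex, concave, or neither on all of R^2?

C is quadratic, so its Hessian is the constant matrix H = [[4, -2], [-2, 4]].
det(H) = 12, tr(H) = 8.
det(H) > 0 and tr(H) > 0, so H is positive definite everywhere: convex.

convex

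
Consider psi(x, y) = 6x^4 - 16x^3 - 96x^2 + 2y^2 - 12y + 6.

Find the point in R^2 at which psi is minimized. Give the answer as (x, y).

psi(x,y) separates as P(x) + Q(y) + 6, so its minimum is min P + min Q + 6.
P'(x) = 24x(x - 4)(x + 2) vanishes at x ∈ {-2, 0, 4}; Q'(y) = 4y - 12 vanishes at y ∈ {3}.
Local minima of P (where P''>0): P(-2)=-160, P(4)=-1024. Local minima of Q: Q(3)=-18.
So the global minimum of psi is P(4) + Q(3) + 6 = -1024 − 18 + 6 = -1036, attained at (4, 3).

(4, 3)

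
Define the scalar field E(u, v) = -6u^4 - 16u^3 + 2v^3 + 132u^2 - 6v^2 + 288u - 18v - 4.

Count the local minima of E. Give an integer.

1

E separates as a function of u plus a function of v, so ∇E=0 decouples.
∂E/∂u = -24(u - 3)(u + 1)(u + 4) = 0 at u ∈ {-4, -1, 3}; ∂E/∂v = 6(v - 3)(v + 1) = 0 at v ∈ {-1, 3}.
The Hessian is diagonal: diag(E_uu, E_vv). Second derivatives: E_uu(-4)=-504, E_uu(-1)=288, E_uu(3)=-672; E_vv(-1)=-24, E_vv(3)=24.
Local minima occur where both diagonal entries positive: (-1, 3). Count: 1.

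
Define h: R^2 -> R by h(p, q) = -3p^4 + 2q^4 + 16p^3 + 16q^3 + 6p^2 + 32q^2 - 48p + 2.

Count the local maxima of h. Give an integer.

h separates as a function of p plus a function of q, so ∇h=0 decouples.
∂h/∂p = -12(p - 4)(p - 1)(p + 1) = 0 at p ∈ {-1, 1, 4}; ∂h/∂q = 8q(q + 2)(q + 4) = 0 at q ∈ {-4, -2, 0}.
The Hessian is diagonal: diag(h_pp, h_qq). Second derivatives: h_pp(-1)=-120, h_pp(1)=72, h_pp(4)=-180; h_qq(-4)=64, h_qq(-2)=-32, h_qq(0)=64.
Local maxima occur where both diagonal entries negative: (-1, -2), (4, -2). Count: 2.

2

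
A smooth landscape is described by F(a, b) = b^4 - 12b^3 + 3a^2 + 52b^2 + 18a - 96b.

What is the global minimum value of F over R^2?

-91

F(a,b) separates as P(a) + Q(b), so its minimum is min P + min Q.
P'(a) = 6a + 18 vanishes at a ∈ {-3}; Q'(b) = 4(b - 4)(b - 3)(b - 2) vanishes at b ∈ {2, 3, 4}.
Local minima of P (where P''>0): P(-3)=-27. Local minima of Q: Q(2)=-64, Q(4)=-64.
So the global minimum of F is P(-3) + Q(2) = -27 − 64 = -91, attained at (-3, 2).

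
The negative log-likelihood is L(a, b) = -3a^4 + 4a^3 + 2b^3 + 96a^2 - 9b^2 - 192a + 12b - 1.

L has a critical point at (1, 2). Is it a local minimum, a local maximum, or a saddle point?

local minimum

The mixed partial ∂²L/∂a∂b is 0, so the Hessian at any point is diag(L_aa, L_bb) = diag(12(-3a^2 + 2a + 16), 6(2b - 3)).
At (1, 2): H = diag(180, 6).
Both eigenvalues are positive, so H is positive definite: a local minimum.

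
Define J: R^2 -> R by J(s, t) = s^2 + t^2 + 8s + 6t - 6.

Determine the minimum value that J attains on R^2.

-31

J(s,t) separates as P(s) + Q(t) − 6, so its minimum is min P + min Q − 6.
P'(s) = 2s + 8 vanishes at s ∈ {-4}; Q'(t) = 2(t + 3) vanishes at t ∈ {-3}.
Local minima of P (where P''>0): P(-4)=-16. Local minima of Q: Q(-3)=-9.
So the global minimum of J is P(-4) + Q(-3) − 6 = -16 − 9 − 6 = -31, attained at (-4, -3).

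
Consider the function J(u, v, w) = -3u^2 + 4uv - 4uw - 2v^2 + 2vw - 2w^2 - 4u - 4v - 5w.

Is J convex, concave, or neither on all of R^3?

J is quadratic, so its Hessian is the constant matrix H = [[-6, 4, -4], [4, -4, 2], [-4, 2, -4]].
Leading principal minors: -6, 8, -8.
Signs alternate −, +, − ⇒ H ≺ 0 ⇒ concave.

concave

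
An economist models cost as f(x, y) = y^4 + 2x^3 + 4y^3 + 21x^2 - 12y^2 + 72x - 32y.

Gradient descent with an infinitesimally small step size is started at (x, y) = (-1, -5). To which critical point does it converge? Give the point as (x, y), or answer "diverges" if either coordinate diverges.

f is separable, so gradient descent decouples: x follows -∂f/∂x, y follows -∂f/∂y.
∂f/∂x = 6(x + 3)(x + 4); at x=-1 this is 36, so x decreases.
∂f/∂y = 4(y - 2)(y + 1)(y + 4); at y=-5 this is -112, so y increases.
x converges to its nearest critical value -3 (a local min of the x-part); y converges to -4. The iterate converges to (-3, -4).

(-3, -4)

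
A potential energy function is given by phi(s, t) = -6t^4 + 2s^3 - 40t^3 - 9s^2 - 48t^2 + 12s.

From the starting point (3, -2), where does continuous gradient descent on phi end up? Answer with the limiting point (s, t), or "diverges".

phi is separable, so gradient descent decouples: s follows -∂phi/∂s, t follows -∂phi/∂t.
∂phi/∂s = 6(s - 2)(s - 1); at s=3 this is 12, so s decreases.
∂phi/∂t = -24t(t + 1)(t + 4); at t=-2 this is -96, so t increases.
s converges to its nearest critical value 2 (a local min of the s-part); t converges to -1. The iterate converges to (2, -1).

(2, -1)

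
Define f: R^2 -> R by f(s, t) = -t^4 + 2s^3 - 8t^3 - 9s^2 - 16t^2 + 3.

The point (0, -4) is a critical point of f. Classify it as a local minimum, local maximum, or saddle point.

local maximum

The mixed partial ∂²f/∂s∂t is 0, so the Hessian at any point is diag(f_ss, f_tt) = diag(6(2s - 3), -4(3t^2 + 12t + 8)).
At (0, -4): H = diag(-18, -32).
Both eigenvalues are negative, so H is negative definite: a local maximum.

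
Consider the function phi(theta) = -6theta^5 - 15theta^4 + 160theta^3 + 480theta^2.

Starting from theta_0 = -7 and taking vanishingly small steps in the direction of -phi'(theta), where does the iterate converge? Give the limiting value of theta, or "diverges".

phi'(theta) = -30theta(theta - 4)(theta + 2)(theta + 4), so phi'(-7) = -34650.
Gradient descent moves in the -phi' direction, i.e. theta is increasing.
The nearest critical point in that direction is theta = -4, where phi'' = 1920 > 0 (a local minimum). The iterate converges there.

-4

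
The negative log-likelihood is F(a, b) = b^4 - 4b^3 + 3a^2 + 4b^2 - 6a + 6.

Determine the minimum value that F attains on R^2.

F(a,b) separates as P(a) + Q(b) + 6, so its minimum is min P + min Q + 6.
P'(a) = 6a - 6 vanishes at a ∈ {1}; Q'(b) = 4b(b - 2)(b - 1) vanishes at b ∈ {0, 1, 2}.
Local minima of P (where P''>0): P(1)=-3. Local minima of Q: Q(0)=0, Q(2)=0.
So the global minimum of F is P(1) + Q(0) + 6 = -3 + 0 + 6 = 3, attained at (1, 0).

3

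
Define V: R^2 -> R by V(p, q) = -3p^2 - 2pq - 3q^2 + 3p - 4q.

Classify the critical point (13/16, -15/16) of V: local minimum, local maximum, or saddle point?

The Hessian of V is constant: H = [[-6, -2], [-2, -6]].
det(H) = (-6)·(-6) − (-2)² = 32.
det(H) > 0 and tr(H) = -12 < 0, so H is negative definite and the point is a local maximum.

local maximum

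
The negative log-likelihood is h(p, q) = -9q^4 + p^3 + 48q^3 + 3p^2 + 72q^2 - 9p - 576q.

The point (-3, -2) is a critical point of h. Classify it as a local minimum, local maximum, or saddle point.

local maximum

The mixed partial ∂²h/∂p∂q is 0, so the Hessian at any point is diag(h_pp, h_qq) = diag(6(p + 1), 36(-3q^2 + 8q + 4)).
At (-3, -2): H = diag(-12, -864).
Both eigenvalues are negative, so H is negative definite: a local maximum.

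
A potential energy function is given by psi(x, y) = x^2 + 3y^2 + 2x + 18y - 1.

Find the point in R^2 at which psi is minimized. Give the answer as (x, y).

(-1, -3)

psi(x,y) separates as P(x) + Q(y) − 1, so its minimum is min P + min Q − 1.
P'(x) = 2x + 2 vanishes at x ∈ {-1}; Q'(y) = 6y + 18 vanishes at y ∈ {-3}.
Local minima of P (where P''>0): P(-1)=-1. Local minima of Q: Q(-3)=-27.
So the global minimum of psi is P(-1) + Q(-3) − 1 = -1 − 27 − 1 = -29, attained at (-1, -3).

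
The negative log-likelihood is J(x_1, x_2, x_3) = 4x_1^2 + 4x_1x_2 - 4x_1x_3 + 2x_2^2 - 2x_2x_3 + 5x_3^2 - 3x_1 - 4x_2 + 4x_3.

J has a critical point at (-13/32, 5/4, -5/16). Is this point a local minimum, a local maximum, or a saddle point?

The Hessian is constant: H = [[8, 4, -4], [4, 4, -2], [-4, -2, 10]].
Leading principal minors: Δ₁ = 8, Δ₂ = 16, Δ₃ = 128.
All leading minors are positive, so H is positive definite: a local minimum.

local minimum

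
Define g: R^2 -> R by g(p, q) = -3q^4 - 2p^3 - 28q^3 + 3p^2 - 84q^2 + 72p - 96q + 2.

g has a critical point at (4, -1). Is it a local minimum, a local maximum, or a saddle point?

The mixed partial ∂²g/∂p∂q is 0, so the Hessian at any point is diag(g_pp, g_qq) = diag(6(-2p + 1), -12(3q^2 + 14q + 14)).
At (4, -1): H = diag(-42, -36).
Both eigenvalues are negative, so H is negative definite: a local maximum.

local maximum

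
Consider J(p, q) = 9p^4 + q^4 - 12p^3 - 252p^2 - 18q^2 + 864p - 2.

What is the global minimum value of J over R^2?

-4499

J(p,q) separates as A(p) + B(q) − 2, so its minimum is min A + min B − 2.
A'(p) = 36(p - 3)(p - 2)(p + 4) vanishes at p ∈ {-4, 2, 3}; B'(q) = 4q(q - 3)(q + 3) vanishes at q ∈ {-3, 0, 3}.
Local minima of A (where A''>0): A(-4)=-4416, A(3)=729. Local minima of B: B(-3)=-81, B(3)=-81.
So the global minimum of J is A(-4) + B(-3) − 2 = -4416 − 81 − 2 = -4499, attained at (-4, -3).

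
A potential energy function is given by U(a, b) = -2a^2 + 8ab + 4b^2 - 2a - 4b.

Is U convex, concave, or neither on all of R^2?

neither

U is quadratic, so its Hessian is the constant matrix H = [[-4, 8], [8, 8]].
det(H) = -96, tr(H) = 4.
det(H) < 0, so H is indefinite: neither convex nor concave.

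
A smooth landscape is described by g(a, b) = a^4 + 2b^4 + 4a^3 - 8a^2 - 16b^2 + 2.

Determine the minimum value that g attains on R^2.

g(a,b) separates as P(a) + Q(b) + 2, so its minimum is min P + min Q + 2.
P'(a) = 4a(a - 1)(a + 4) vanishes at a ∈ {-4, 0, 1}; Q'(b) = 8b(b - 2)(b + 2) vanishes at b ∈ {-2, 0, 2}.
Local minima of P (where P''>0): P(-4)=-128, P(1)=-3. Local minima of Q: Q(-2)=-32, Q(2)=-32.
So the global minimum of g is P(-4) + Q(-2) + 2 = -128 − 32 + 2 = -158, attained at (-4, -2).

-158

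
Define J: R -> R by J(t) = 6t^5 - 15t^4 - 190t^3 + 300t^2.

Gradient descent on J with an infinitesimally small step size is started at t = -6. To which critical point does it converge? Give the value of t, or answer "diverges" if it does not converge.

J'(t) = 30t(t - 5)(t - 1)(t + 4), so J'(-6) = 27720.
Gradient descent moves in the -J' direction, i.e. t is decreasing.
There is no critical point below t=-6, and J' keeps the same sign, so the iterate runs off to −∞.

diverges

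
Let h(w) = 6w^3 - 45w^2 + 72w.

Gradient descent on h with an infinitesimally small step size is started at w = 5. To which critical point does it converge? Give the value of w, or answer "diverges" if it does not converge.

4

h'(w) = 18(w - 4)(w - 1), so h'(5) = 72.
Gradient descent moves in the -h' direction, i.e. w is decreasing.
The nearest critical point in that direction is w = 4, where h'' = 54 > 0 (a local minimum). The iterate converges there.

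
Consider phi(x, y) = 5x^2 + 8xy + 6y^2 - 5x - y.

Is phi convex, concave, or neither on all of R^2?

convex

phi is quadratic, so its Hessian is the constant matrix H = [[10, 8], [8, 12]].
det(H) = 56, tr(H) = 22.
det(H) > 0 and tr(H) > 0, so H is positive definite everywhere: convex.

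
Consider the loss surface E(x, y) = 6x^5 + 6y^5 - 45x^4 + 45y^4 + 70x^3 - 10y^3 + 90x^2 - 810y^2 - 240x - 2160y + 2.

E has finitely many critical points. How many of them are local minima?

E separates as a function of x plus a function of y, so ∇E=0 decouples.
∂E/∂x = 30(x - 4)(x - 2)(x - 1)(x + 1) = 0 at x ∈ {-1, 1, 2, 4}; ∂E/∂y = 30(y - 3)(y + 2)(y + 3)(y + 4) = 0 at y ∈ {-4, -3, -2, 3}.
The Hessian is diagonal: diag(E_xx, E_yy). Second derivatives: E_xx(-1)=-900, E_xx(1)=180, E_xx(2)=-180, E_xx(4)=900; E_yy(-4)=-420, E_yy(-3)=180, E_yy(-2)=-300, E_yy(3)=6300.
Local minima occur where both diagonal entries positive: (1, -3), (1, 3), (4, -3), (4, 3). Count: 4.

4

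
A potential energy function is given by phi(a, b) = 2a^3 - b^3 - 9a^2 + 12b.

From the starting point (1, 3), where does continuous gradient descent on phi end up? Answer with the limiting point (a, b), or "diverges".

phi is separable, so gradient descent decouples: a follows -∂phi/∂a, b follows -∂phi/∂b.
∂phi/∂a = 6a(a - 3); at a=1 this is -12, so a increases.
∂phi/∂b = -3(b - 2)(b + 2); at b=3 this is -15, so b increases.
The b-coordinate has no critical point in that direction and runs off to infinity.

diverges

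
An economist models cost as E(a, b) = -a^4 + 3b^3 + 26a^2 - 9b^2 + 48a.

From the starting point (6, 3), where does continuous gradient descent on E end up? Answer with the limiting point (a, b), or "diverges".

diverges

E is separable, so gradient descent decouples: a follows -∂E/∂a, b follows -∂E/∂b.
∂E/∂a = -4(a - 4)(a + 1)(a + 3); at a=6 this is -504, so a increases.
∂E/∂b = 9b(b - 2); at b=3 this is 27, so b decreases.
The a-coordinate has no critical point in that direction and runs off to infinity.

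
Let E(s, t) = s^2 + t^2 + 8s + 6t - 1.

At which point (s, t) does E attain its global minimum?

(-4, -3)

E(s,t) separates as P(s) + Q(t) − 1, so its minimum is min P + min Q − 1.
P'(s) = 2s + 8 vanishes at s ∈ {-4}; Q'(t) = 2(t + 3) vanishes at t ∈ {-3}.
Local minima of P (where P''>0): P(-4)=-16. Local minima of Q: Q(-3)=-9.
So the global minimum of E is P(-4) + Q(-3) − 1 = -16 − 9 − 1 = -26, attained at (-4, -3).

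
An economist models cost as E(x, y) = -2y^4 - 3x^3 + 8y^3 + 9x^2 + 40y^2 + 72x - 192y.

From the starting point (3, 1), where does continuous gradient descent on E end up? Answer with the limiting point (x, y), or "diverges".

(-2, 2)

E is separable, so gradient descent decouples: x follows -∂E/∂x, y follows -∂E/∂y.
∂E/∂x = -9(x - 4)(x + 2); at x=3 this is 45, so x decreases.
∂E/∂y = -8(y - 4)(y - 2)(y + 3); at y=1 this is -96, so y increases.
x converges to its nearest critical value -2 (a local min of the x-part); y converges to 2. The iterate converges to (-2, 2).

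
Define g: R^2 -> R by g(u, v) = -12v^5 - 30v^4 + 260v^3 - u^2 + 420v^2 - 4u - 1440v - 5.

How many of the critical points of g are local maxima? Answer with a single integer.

2

g separates as a function of u plus a function of v, so ∇g=0 decouples.
∂g/∂u = -2(u + 2) = 0 at u ∈ {-2}; ∂g/∂v = -60(v - 3)(v - 1)(v + 2)(v + 4) = 0 at v ∈ {-4, -2, 1, 3}.
The Hessian is diagonal: diag(g_uu, g_vv). Second derivatives: g_uu(-2)=-2; g_vv(-4)=4200, g_vv(-2)=-1800, g_vv(1)=1800, g_vv(3)=-4200.
Local maxima occur where both diagonal entries negative: (-2, -2), (-2, 3). Count: 2.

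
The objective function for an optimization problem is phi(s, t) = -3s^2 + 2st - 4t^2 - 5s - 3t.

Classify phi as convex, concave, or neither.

phi is quadratic, so its Hessian is the constant matrix H = [[-6, 2], [2, -8]].
det(H) = 44, tr(H) = -14.
det(H) > 0 and tr(H) < 0, so H is negative definite everywhere: concave.

concave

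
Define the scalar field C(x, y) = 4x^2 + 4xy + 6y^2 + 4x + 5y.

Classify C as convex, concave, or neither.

C is quadratic, so its Hessian is the constant matrix H = [[8, 4], [4, 12]].
det(H) = 80, tr(H) = 20.
det(H) > 0 and tr(H) > 0, so H is positive definite everywhere: convex.

convex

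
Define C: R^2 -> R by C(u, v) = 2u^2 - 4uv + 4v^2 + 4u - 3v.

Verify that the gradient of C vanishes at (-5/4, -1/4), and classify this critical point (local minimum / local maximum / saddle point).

local minimum

∇C = (4u - 4v + 4, -4u + 8v - 3); substituting (-5/4, -1/4) gives ∇C = (0, 0), so (-5/4, -1/4) is indeed a critical point.
The Hessian of C is constant: H = [[4, -4], [-4, 8]].
det(H) = 4·8 − (-4)² = 16.
det(H) > 0 and tr(H) = 12 > 0, so H is positive definite and the point is a local minimum.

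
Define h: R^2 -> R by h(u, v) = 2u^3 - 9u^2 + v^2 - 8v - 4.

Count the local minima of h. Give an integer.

1

h separates as a function of u plus a function of v, so ∇h=0 decouples.
∂h/∂u = 6u(u - 3) = 0 at u ∈ {0, 3}; ∂h/∂v = 2(v - 4) = 0 at v ∈ {4}.
The Hessian is diagonal: diag(h_uu, h_vv). Second derivatives: h_uu(0)=-18, h_uu(3)=18; h_vv(4)=2.
Local minima occur where both diagonal entries positive: (3, 4). Count: 1.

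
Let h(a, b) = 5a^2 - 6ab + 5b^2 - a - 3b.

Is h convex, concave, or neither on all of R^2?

h is quadratic, so its Hessian is the constant matrix H = [[10, -6], [-6, 10]].
det(H) = 64, tr(H) = 20.
det(H) > 0 and tr(H) > 0, so H is positive definite everywhere: convex.

convex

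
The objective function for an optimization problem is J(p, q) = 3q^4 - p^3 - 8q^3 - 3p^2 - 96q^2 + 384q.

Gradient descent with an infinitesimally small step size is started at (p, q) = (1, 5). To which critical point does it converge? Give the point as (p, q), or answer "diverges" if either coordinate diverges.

J is separable, so gradient descent decouples: p follows -∂J/∂p, q follows -∂J/∂q.
∂J/∂p = -3p(p + 2); at p=1 this is -9, so p increases.
∂J/∂q = 12(q - 4)(q - 2)(q + 4); at q=5 this is 324, so q decreases.
The p-coordinate has no critical point in that direction and runs off to infinity.

diverges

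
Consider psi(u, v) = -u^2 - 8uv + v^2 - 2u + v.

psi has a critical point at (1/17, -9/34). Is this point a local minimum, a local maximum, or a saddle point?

The Hessian of psi is constant: H = [[-2, -8], [-8, 2]].
det(H) = (-2)·2 − (-8)² = -68.
Since det(H) < 0, H is indefinite and the critical point is a saddle point.

saddle point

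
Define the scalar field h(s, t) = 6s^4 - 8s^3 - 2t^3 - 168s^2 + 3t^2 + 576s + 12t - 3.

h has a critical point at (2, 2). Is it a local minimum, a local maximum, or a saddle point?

The mixed partial ∂²h/∂s∂t is 0, so the Hessian at any point is diag(h_ss, h_tt) = diag(24(3s^2 - 2s - 14), 6(-2t + 1)).
At (2, 2): H = diag(-144, -18).
Both eigenvalues are negative, so H is negative definite: a local maximum.

local maximum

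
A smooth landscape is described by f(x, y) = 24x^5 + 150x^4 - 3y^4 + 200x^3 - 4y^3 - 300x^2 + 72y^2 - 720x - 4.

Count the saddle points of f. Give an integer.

6

f separates as a function of x plus a function of y, so ∇f=0 decouples.
∂f/∂x = 120(x - 1)(x + 1)(x + 2)(x + 3) = 0 at x ∈ {-3, -2, -1, 1}; ∂f/∂y = -12y(y - 3)(y + 4) = 0 at y ∈ {-4, 0, 3}.
The Hessian is diagonal: diag(f_xx, f_yy). Second derivatives: f_xx(-3)=-960, f_xx(-2)=360, f_xx(-1)=-480, f_xx(1)=2880; f_yy(-4)=-336, f_yy(0)=144, f_yy(3)=-252.
Saddle points occur where the two diagonal entries have opposite signs: (-3, 0), (-2, -4), (-2, 3), (-1, 0), (1, -4), (1, 3). Count: 6.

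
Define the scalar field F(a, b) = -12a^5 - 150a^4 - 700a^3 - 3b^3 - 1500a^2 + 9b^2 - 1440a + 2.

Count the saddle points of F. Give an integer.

4

F separates as a function of a plus a function of b, so ∇F=0 decouples.
∂F/∂a = -60(a + 1)(a + 2)(a + 3)(a + 4) = 0 at a ∈ {-4, -3, -2, -1}; ∂F/∂b = -9b(b - 2) = 0 at b ∈ {0, 2}.
The Hessian is diagonal: diag(F_aa, F_bb). Second derivatives: F_aa(-4)=360, F_aa(-3)=-120, F_aa(-2)=120, F_aa(-1)=-360; F_bb(0)=18, F_bb(2)=-18.
Saddle points occur where the two diagonal entries have opposite signs: (-4, 2), (-3, 0), (-2, 2), (-1, 0). Count: 4.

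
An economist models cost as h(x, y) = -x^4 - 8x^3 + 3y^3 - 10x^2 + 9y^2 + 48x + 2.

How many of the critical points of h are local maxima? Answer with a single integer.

2

h separates as a function of x plus a function of y, so ∇h=0 decouples.
∂h/∂x = -4(x - 1)(x + 3)(x + 4) = 0 at x ∈ {-4, -3, 1}; ∂h/∂y = 9y(y + 2) = 0 at y ∈ {-2, 0}.
The Hessian is diagonal: diag(h_xx, h_yy). Second derivatives: h_xx(-4)=-20, h_xx(-3)=16, h_xx(1)=-80; h_yy(-2)=-18, h_yy(0)=18.
Local maxima occur where both diagonal entries negative: (-4, -2), (1, -2). Count: 2.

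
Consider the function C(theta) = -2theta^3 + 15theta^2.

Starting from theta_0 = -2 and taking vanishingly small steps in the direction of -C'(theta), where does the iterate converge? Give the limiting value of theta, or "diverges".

0

C'(theta) = -6theta(theta - 5), so C'(-2) = -84.
Gradient descent moves in the -C' direction, i.e. theta is increasing.
The nearest critical point in that direction is theta = 0, where C'' = 30 > 0 (a local minimum). The iterate converges there.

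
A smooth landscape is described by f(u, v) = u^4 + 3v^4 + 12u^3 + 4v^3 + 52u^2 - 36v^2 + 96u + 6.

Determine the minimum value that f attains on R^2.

f(u,v) separates as P(u) + Q(v) + 6, so its minimum is min P + min Q + 6.
P'(u) = 4(u + 2)(u + 3)(u + 4) vanishes at u ∈ {-4, -3, -2}; Q'(v) = 12v(v - 2)(v + 3) vanishes at v ∈ {-3, 0, 2}.
Local minima of P (where P''>0): P(-4)=-64, P(-2)=-64. Local minima of Q: Q(-3)=-189, Q(2)=-64.
So the global minimum of f is P(-4) + Q(-3) + 6 = -64 − 189 + 6 = -247, attained at (-4, -3).

-247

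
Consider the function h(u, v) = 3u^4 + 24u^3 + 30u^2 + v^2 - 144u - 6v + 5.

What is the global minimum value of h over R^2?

h(u,v) separates as P(u) + Q(v) + 5, so its minimum is min P + min Q + 5.
P'(u) = 12(u - 1)(u + 3)(u + 4) vanishes at u ∈ {-4, -3, 1}; Q'(v) = 2v - 6 vanishes at v ∈ {3}.
Local minima of P (where P''>0): P(-4)=288, P(1)=-87. Local minima of Q: Q(3)=-9.
So the global minimum of h is P(1) + Q(3) + 5 = -87 − 9 + 5 = -91, attained at (1, 3).

-91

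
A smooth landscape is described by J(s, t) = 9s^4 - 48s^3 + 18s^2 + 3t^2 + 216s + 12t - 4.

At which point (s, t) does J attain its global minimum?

J(s,t) separates as P(s) + Q(t) − 4, so its minimum is min P + min Q − 4.
P'(s) = 36(s - 3)(s - 2)(s + 1) vanishes at s ∈ {-1, 2, 3}; Q'(t) = 6(t + 2) vanishes at t ∈ {-2}.
Local minima of P (where P''>0): P(-1)=-141, P(3)=243. Local minima of Q: Q(-2)=-12.
So the global minimum of J is P(-1) + Q(-2) − 4 = -141 − 12 − 4 = -157, attained at (-1, -2).

(-1, -2)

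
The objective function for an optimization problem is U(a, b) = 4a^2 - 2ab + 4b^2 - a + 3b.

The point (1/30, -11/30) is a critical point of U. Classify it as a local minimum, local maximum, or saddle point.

local minimum

The Hessian of U is constant: H = [[8, -2], [-2, 8]].
det(H) = 8·8 − (-2)² = 60.
det(H) > 0 and tr(H) = 16 > 0, so H is positive definite and the point is a local minimum.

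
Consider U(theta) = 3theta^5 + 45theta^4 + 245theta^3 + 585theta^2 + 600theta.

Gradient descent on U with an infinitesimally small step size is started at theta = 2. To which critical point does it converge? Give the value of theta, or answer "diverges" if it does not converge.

U'(theta) = 15(theta + 1)(theta + 2)(theta + 4)(theta + 5), so U'(2) = 7560.
Gradient descent moves in the -U' direction, i.e. theta is decreasing.
The nearest critical point in that direction is theta = -1, where U'' = 180 > 0 (a local minimum). The iterate converges there.

-1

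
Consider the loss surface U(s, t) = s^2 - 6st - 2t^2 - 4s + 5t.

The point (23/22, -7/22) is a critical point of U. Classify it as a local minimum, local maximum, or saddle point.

The Hessian of U is constant: H = [[2, -6], [-6, -4]].
det(H) = 2·(-4) − (-6)² = -44.
Since det(H) < 0, H is indefinite and the critical point is a saddle point.

saddle point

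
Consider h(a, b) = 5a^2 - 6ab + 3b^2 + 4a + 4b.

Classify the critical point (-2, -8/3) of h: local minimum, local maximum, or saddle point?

The Hessian of h is constant: H = [[10, -6], [-6, 6]].
det(H) = 10·6 − (-6)² = 24.
det(H) > 0 and tr(H) = 16 > 0, so H is positive definite and the point is a local minimum.

local minimum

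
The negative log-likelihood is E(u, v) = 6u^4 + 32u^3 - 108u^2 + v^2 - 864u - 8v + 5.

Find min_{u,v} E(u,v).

-2225

E(u,v) separates as P(u) + Q(v) + 5, so its minimum is min P + min Q + 5.
P'(u) = 24(u - 3)(u + 3)(u + 4) vanishes at u ∈ {-4, -3, 3}; Q'(v) = 2v - 8 vanishes at v ∈ {4}.
Local minima of P (where P''>0): P(-4)=1216, P(3)=-2214. Local minima of Q: Q(4)=-16.
So the global minimum of E is P(3) + Q(4) + 5 = -2214 − 16 + 5 = -2225, attained at (3, 4).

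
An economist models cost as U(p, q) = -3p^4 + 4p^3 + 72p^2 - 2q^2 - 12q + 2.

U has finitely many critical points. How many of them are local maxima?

2

U separates as a function of p plus a function of q, so ∇U=0 decouples.
∂U/∂p = -12p(p - 4)(p + 3) = 0 at p ∈ {-3, 0, 4}; ∂U/∂q = -4(q + 3) = 0 at q ∈ {-3}.
The Hessian is diagonal: diag(U_pp, U_qq). Second derivatives: U_pp(-3)=-252, U_pp(0)=144, U_pp(4)=-336; U_qq(-3)=-4.
Local maxima occur where both diagonal entries negative: (-3, -3), (4, -3). Count: 2.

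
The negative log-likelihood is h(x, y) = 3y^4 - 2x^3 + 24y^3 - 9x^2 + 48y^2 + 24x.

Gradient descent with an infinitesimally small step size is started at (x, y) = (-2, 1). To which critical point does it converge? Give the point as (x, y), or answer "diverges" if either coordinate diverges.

h is separable, so gradient descent decouples: x follows -∂h/∂x, y follows -∂h/∂y.
∂h/∂x = -6(x - 1)(x + 4); at x=-2 this is 36, so x decreases.
∂h/∂y = 12y(y + 2)(y + 4); at y=1 this is 180, so y decreases.
x converges to its nearest critical value -4 (a local min of the x-part); y converges to 0. The iterate converges to (-4, 0).

(-4, 0)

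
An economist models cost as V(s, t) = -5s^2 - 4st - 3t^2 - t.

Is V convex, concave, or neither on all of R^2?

V is quadratic, so its Hessian is the constant matrix H = [[-10, -4], [-4, -6]].
det(H) = 44, tr(H) = -16.
det(H) > 0 and tr(H) < 0, so H is negative definite everywhere: concave.

concave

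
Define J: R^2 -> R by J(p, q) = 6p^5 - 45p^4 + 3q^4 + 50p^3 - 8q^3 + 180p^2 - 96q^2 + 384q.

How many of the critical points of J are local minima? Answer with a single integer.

4

J separates as a function of p plus a function of q, so ∇J=0 decouples.
∂J/∂p = 30p(p - 4)(p - 3)(p + 1) = 0 at p ∈ {-1, 0, 3, 4}; ∂J/∂q = 12(q - 4)(q - 2)(q + 4) = 0 at q ∈ {-4, 2, 4}.
The Hessian is diagonal: diag(J_pp, J_qq). Second derivatives: J_pp(-1)=-600, J_pp(0)=360, J_pp(3)=-360, J_pp(4)=600; J_qq(-4)=576, J_qq(2)=-144, J_qq(4)=192.
Local minima occur where both diagonal entries positive: (0, -4), (0, 4), (4, -4), (4, 4). Count: 4.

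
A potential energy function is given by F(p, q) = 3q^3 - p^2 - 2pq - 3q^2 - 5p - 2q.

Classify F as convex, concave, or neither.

neither

The term 3q^3 is cubic, so the Hessian is not constant.
∂²F/∂q² = 18q - 6, which takes both signs as q varies (negative for sufficiently negative q). A diagonal entry of the Hessian changing sign means the Hessian is neither positive- nor negative-semidefinite on all of R^2.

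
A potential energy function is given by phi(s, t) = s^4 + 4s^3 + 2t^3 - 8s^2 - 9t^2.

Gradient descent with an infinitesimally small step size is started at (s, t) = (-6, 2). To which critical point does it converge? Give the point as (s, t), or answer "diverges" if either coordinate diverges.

phi is separable, so gradient descent decouples: s follows -∂phi/∂s, t follows -∂phi/∂t.
∂phi/∂s = 4s(s - 1)(s + 4); at s=-6 this is -336, so s increases.
∂phi/∂t = 6t(t - 3); at t=2 this is -12, so t increases.
s converges to its nearest critical value -4 (a local min of the s-part); t converges to 3. The iterate converges to (-4, 3).

(-4, 3)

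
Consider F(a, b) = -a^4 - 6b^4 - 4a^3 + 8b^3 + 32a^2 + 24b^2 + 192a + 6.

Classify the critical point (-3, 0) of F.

The mixed partial ∂²F/∂a∂b is 0, so the Hessian at any point is diag(F_aa, F_bb) = diag(4(-3a^2 - 6a + 16), 24(-3b^2 + 2b + 2)).
At (-3, 0): H = diag(28, 48).
Both eigenvalues are positive, so H is positive definite: a local minimum.

local minimum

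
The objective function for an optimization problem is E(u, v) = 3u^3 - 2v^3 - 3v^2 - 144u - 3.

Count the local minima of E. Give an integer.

E separates as a function of u plus a function of v, so ∇E=0 decouples.
∂E/∂u = 9(u - 4)(u + 4) = 0 at u ∈ {-4, 4}; ∂E/∂v = -6v(v + 1) = 0 at v ∈ {-1, 0}.
The Hessian is diagonal: diag(E_uu, E_vv). Second derivatives: E_uu(-4)=-72, E_uu(4)=72; E_vv(-1)=6, E_vv(0)=-6.
Local minima occur where both diagonal entries positive: (4, -1). Count: 1.

1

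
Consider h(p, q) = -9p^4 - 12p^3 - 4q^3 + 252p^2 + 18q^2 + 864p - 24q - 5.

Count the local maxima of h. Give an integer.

h separates as a function of p plus a function of q, so ∇h=0 decouples.
∂h/∂p = -36(p - 4)(p + 2)(p + 3) = 0 at p ∈ {-3, -2, 4}; ∂h/∂q = -12(q - 2)(q - 1) = 0 at q ∈ {1, 2}.
The Hessian is diagonal: diag(h_pp, h_qq). Second derivatives: h_pp(-3)=-252, h_pp(-2)=216, h_pp(4)=-1512; h_qq(1)=12, h_qq(2)=-12.
Local maxima occur where both diagonal entries negative: (-3, 2), (4, 2). Count: 2.

2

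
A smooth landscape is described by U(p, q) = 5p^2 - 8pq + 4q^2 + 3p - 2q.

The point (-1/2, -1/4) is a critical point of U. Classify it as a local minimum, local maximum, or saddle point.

The Hessian of U is constant: H = [[10, -8], [-8, 8]].
det(H) = 10·8 − (-8)² = 16.
det(H) > 0 and tr(H) = 18 > 0, so H is positive definite and the point is a local minimum.

local minimum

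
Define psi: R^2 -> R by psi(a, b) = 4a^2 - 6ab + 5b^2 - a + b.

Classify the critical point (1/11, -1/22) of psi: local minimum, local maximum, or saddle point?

local minimum

The Hessian of psi is constant: H = [[8, -6], [-6, 10]].
det(H) = 8·10 − (-6)² = 44.
det(H) > 0 and tr(H) = 18 > 0, so H is positive definite and the point is a local minimum.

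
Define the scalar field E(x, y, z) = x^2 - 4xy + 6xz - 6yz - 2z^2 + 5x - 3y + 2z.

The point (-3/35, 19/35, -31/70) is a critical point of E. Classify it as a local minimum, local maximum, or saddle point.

saddle point

The Hessian is constant: H = [[2, -4, 6], [-4, 0, -6], [6, -6, -4]].
Leading principal minors: Δ₁ = 2, Δ₂ = -16, Δ₃ = 280.
The minors fit neither the all-positive nor the alternating-sign pattern, so H is indefinite: a saddle point.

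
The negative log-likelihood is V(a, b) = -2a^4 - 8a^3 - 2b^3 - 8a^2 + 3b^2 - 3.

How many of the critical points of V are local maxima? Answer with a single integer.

2

V separates as a function of a plus a function of b, so ∇V=0 decouples.
∂V/∂a = -8a(a + 1)(a + 2) = 0 at a ∈ {-2, -1, 0}; ∂V/∂b = -6b(b - 1) = 0 at b ∈ {0, 1}.
The Hessian is diagonal: diag(V_aa, V_bb). Second derivatives: V_aa(-2)=-16, V_aa(-1)=8, V_aa(0)=-16; V_bb(0)=6, V_bb(1)=-6.
Local maxima occur where both diagonal entries negative: (-2, 1), (0, 1). Count: 2.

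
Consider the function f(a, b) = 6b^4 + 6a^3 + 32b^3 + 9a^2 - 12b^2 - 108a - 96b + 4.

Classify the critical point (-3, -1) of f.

The mixed partial ∂²f/∂a∂b is 0, so the Hessian at any point is diag(f_aa, f_bb) = diag(18(2a + 1), 24(3b^2 + 8b - 1)).
At (-3, -1): H = diag(-90, -144).
Both eigenvalues are negative, so H is negative definite: a local maximum.

local maximum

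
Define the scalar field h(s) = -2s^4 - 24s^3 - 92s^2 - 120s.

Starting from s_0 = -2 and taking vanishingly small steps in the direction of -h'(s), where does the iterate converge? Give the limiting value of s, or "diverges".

-3

h'(s) = -8(s + 1)(s + 3)(s + 5), so h'(-2) = 24.
Gradient descent moves in the -h' direction, i.e. s is decreasing.
The nearest critical point in that direction is s = -3, where h'' = 32 > 0 (a local minimum). The iterate converges there.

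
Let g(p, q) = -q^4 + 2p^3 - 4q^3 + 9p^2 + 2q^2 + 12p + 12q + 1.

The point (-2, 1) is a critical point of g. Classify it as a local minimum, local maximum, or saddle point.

The mixed partial ∂²g/∂p∂q is 0, so the Hessian at any point is diag(g_pp, g_qq) = diag(6(2p + 3), 4(-3q^2 - 6q + 1)).
At (-2, 1): H = diag(-6, -32).
Both eigenvalues are negative, so H is negative definite: a local maximum.

local maximum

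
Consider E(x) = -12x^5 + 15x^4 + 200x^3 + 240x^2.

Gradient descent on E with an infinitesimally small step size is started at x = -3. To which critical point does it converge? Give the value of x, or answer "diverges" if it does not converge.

E'(x) = -60x(x - 4)(x + 1)(x + 2), so E'(-3) = -2520.
Gradient descent moves in the -E' direction, i.e. x is increasing.
The nearest critical point in that direction is x = -2, where E'' = 720 > 0 (a local minimum). The iterate converges there.

-2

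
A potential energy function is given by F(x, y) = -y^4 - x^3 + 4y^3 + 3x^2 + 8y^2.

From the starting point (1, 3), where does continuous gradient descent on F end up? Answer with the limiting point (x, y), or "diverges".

F is separable, so gradient descent decouples: x follows -∂F/∂x, y follows -∂F/∂y.
∂F/∂x = -3x(x - 2); at x=1 this is 3, so x decreases.
∂F/∂y = -4y(y - 4)(y + 1); at y=3 this is 48, so y decreases.
x converges to its nearest critical value 0 (a local min of the x-part); y converges to 0. The iterate converges to (0, 0).

(0, 0)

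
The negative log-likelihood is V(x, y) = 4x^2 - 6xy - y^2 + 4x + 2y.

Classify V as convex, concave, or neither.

neither

V is quadratic, so its Hessian is the constant matrix H = [[8, -6], [-6, -2]].
det(H) = -52, tr(H) = 6.
det(H) < 0, so H is indefinite: neither convex nor concave.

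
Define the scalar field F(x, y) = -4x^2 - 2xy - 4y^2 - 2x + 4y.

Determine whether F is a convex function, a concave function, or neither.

F is quadratic, so its Hessian is the constant matrix H = [[-8, -2], [-2, -8]].
det(H) = 60, tr(H) = -16.
det(H) > 0 and tr(H) < 0, so H is negative definite everywhere: concave.

concave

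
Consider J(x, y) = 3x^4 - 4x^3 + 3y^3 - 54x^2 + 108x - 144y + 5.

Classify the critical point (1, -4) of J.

The mixed partial ∂²J/∂x∂y is 0, so the Hessian at any point is diag(J_xx, J_yy) = diag(12(3x^2 - 2x - 9), 18y).
At (1, -4): H = diag(-96, -72).
Both eigenvalues are negative, so H is negative definite: a local maximum.

local maximum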